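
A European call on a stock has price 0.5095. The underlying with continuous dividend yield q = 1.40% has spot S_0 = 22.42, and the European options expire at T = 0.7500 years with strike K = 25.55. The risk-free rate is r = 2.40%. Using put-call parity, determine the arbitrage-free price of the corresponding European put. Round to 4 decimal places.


Answer: Put price = 3.4179

Derivation:
Put-call parity: C - P = S_0 * exp(-qT) - K * exp(-rT).
S_0 * exp(-qT) = 22.4200 * 0.98955493 = 22.18582159
K * exp(-rT) = 25.5500 * 0.98216103 = 25.09421438
P = C - S*exp(-qT) + K*exp(-rT)
P = 0.5095 - 22.18582159 + 25.09421438 = 3.4179


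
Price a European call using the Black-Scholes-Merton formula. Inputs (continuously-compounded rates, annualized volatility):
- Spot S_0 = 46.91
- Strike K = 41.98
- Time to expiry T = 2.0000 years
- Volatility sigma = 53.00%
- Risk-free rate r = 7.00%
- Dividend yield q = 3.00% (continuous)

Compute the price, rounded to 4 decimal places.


d1 = (ln(S/K) + (r - q + 0.5*sigma^2) * T) / (sigma * sqrt(T)) = 0.62964198
d2 = d1 - sigma * sqrt(T) = -0.11989121
exp(-rT) = 0.86935824; exp(-qT) = 0.94176453
C = S_0 * exp(-qT) * N(d1) - K * exp(-rT) * N(d2)
N(d1) = 0.73553557; N(d2) = 0.45228466
C = 46.9100 * 0.94176453 * 0.73553557 - 41.9800 * 0.86935824 * 0.45228466 = 15.9882

Answer: Price = 15.9882


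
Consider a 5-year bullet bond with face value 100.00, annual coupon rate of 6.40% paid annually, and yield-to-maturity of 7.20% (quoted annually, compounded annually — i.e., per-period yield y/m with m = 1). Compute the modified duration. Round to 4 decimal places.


Answer: Modified duration = 4.1259

Derivation:
Coupon per period c = face * coupon_rate / m = 6.400000
Periods per year m = 1; per-period yield y/m = 0.072000
Number of cashflows N = 5
Cashflows (t years, CF_t, discount factor 1/(1+y/m)^(m*t), PV):
  t = 1.0000: CF_t = 6.400000, DF = 0.932836, PV = 5.970149
  t = 2.0000: CF_t = 6.400000, DF = 0.870183, PV = 5.569169
  t = 3.0000: CF_t = 6.400000, DF = 0.811738, PV = 5.195120
  t = 4.0000: CF_t = 6.400000, DF = 0.757218, PV = 4.846194
  t = 5.0000: CF_t = 106.400000, DF = 0.706360, PV = 75.156700
Price P = sum_t PV_t = 96.737333
First compute Macaulay numerator sum_t t * PV_t:
  t * PV_t at t = 1.0000: 5.970149
  t * PV_t at t = 2.0000: 11.138338
  t * PV_t at t = 3.0000: 15.585361
  t * PV_t at t = 4.0000: 19.384778
  t * PV_t at t = 5.0000: 375.783499
Macaulay duration D = 427.862125 / 96.737333 = 4.422927
Modified duration = D / (1 + y/m) = 4.422927 / (1 + 0.072000) = 4.125864


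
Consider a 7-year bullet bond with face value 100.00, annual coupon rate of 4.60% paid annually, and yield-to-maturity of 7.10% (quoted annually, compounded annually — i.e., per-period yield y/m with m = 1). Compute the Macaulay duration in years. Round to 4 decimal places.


Answer: Macaulay duration = 6.0659 years

Derivation:
Coupon per period c = face * coupon_rate / m = 4.600000
Periods per year m = 1; per-period yield y/m = 0.071000
Number of cashflows N = 7
Cashflows (t years, CF_t, discount factor 1/(1+y/m)^(m*t), PV):
  t = 1.0000: CF_t = 4.600000, DF = 0.933707, PV = 4.295051
  t = 2.0000: CF_t = 4.600000, DF = 0.871808, PV = 4.010319
  t = 3.0000: CF_t = 4.600000, DF = 0.814013, PV = 3.744462
  t = 4.0000: CF_t = 4.600000, DF = 0.760050, PV = 3.496230
  t = 5.0000: CF_t = 4.600000, DF = 0.709664, PV = 3.264453
  t = 6.0000: CF_t = 4.600000, DF = 0.662618, PV = 3.048042
  t = 7.0000: CF_t = 104.600000, DF = 0.618691, PV = 64.715065
Price P = sum_t PV_t = 86.573622
Macaulay numerator sum_t t * PV_t:
  t * PV_t at t = 1.0000: 4.295051
  t * PV_t at t = 2.0000: 8.020637
  t * PV_t at t = 3.0000: 11.233386
  t * PV_t at t = 4.0000: 13.984918
  t * PV_t at t = 5.0000: 16.322267
  t * PV_t at t = 6.0000: 18.288255
  t * PV_t at t = 7.0000: 453.005452
Macaulay duration D = (sum_t t * PV_t) / P = 525.149967 / 86.573622 = 6.065935


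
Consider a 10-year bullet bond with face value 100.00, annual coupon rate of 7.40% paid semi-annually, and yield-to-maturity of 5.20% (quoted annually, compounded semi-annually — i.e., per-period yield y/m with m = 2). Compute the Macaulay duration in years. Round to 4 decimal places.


Answer: Macaulay duration = 7.4725 years

Derivation:
Coupon per period c = face * coupon_rate / m = 3.700000
Periods per year m = 2; per-period yield y/m = 0.026000
Number of cashflows N = 20
Cashflows (t years, CF_t, discount factor 1/(1+y/m)^(m*t), PV):
  t = 0.5000: CF_t = 3.700000, DF = 0.974659, PV = 3.606238
  t = 1.0000: CF_t = 3.700000, DF = 0.949960, PV = 3.514852
  t = 1.5000: CF_t = 3.700000, DF = 0.925887, PV = 3.425781
  t = 2.0000: CF_t = 3.700000, DF = 0.902424, PV = 3.338968
  t = 2.5000: CF_t = 3.700000, DF = 0.879555, PV = 3.254355
  t = 3.0000: CF_t = 3.700000, DF = 0.857266, PV = 3.171886
  t = 3.5000: CF_t = 3.700000, DF = 0.835542, PV = 3.091507
  t = 4.0000: CF_t = 3.700000, DF = 0.814369, PV = 3.013164
  t = 4.5000: CF_t = 3.700000, DF = 0.793732, PV = 2.936807
  t = 5.0000: CF_t = 3.700000, DF = 0.773618, PV = 2.862385
  t = 5.5000: CF_t = 3.700000, DF = 0.754013, PV = 2.789849
  t = 6.0000: CF_t = 3.700000, DF = 0.734906, PV = 2.719151
  t = 6.5000: CF_t = 3.700000, DF = 0.716282, PV = 2.650245
  t = 7.0000: CF_t = 3.700000, DF = 0.698131, PV = 2.583085
  t = 7.5000: CF_t = 3.700000, DF = 0.680440, PV = 2.517627
  t = 8.0000: CF_t = 3.700000, DF = 0.663197, PV = 2.453827
  t = 8.5000: CF_t = 3.700000, DF = 0.646390, PV = 2.391644
  t = 9.0000: CF_t = 3.700000, DF = 0.630010, PV = 2.331037
  t = 9.5000: CF_t = 3.700000, DF = 0.614045, PV = 2.271966
  t = 10.0000: CF_t = 103.700000, DF = 0.598484, PV = 62.062825
Price P = sum_t PV_t = 116.987201
Macaulay numerator sum_t t * PV_t:
  t * PV_t at t = 0.5000: 1.803119
  t * PV_t at t = 1.0000: 3.514852
  t * PV_t at t = 1.5000: 5.138672
  t * PV_t at t = 2.0000: 6.677936
  t * PV_t at t = 2.5000: 8.135887
  t * PV_t at t = 3.0000: 9.515658
  t * PV_t at t = 3.5000: 10.820274
  t * PV_t at t = 4.0000: 12.052658
  t * PV_t at t = 4.5000: 13.215634
  t * PV_t at t = 5.0000: 14.311927
  t * PV_t at t = 5.5000: 15.344172
  t * PV_t at t = 6.0000: 16.314909
  t * PV_t at t = 6.5000: 17.226593
  t * PV_t at t = 7.0000: 18.081594
  t * PV_t at t = 7.5000: 18.882199
  t * PV_t at t = 8.0000: 19.630616
  t * PV_t at t = 8.5000: 20.328977
  t * PV_t at t = 9.0000: 20.979336
  t * PV_t at t = 9.5000: 21.583679
  t * PV_t at t = 10.0000: 620.628251
Macaulay duration D = (sum_t t * PV_t) / P = 874.186942 / 116.987201 = 7.472501


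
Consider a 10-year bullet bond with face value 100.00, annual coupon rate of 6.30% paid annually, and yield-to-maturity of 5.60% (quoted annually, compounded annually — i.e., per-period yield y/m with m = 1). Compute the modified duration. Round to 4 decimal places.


Coupon per period c = face * coupon_rate / m = 6.300000
Periods per year m = 1; per-period yield y/m = 0.056000
Number of cashflows N = 10
Cashflows (t years, CF_t, discount factor 1/(1+y/m)^(m*t), PV):
  t = 1.0000: CF_t = 6.300000, DF = 0.946970, PV = 5.965909
  t = 2.0000: CF_t = 6.300000, DF = 0.896752, PV = 5.649535
  t = 3.0000: CF_t = 6.300000, DF = 0.849197, PV = 5.349939
  t = 4.0000: CF_t = 6.300000, DF = 0.804163, PV = 5.066230
  t = 5.0000: CF_t = 6.300000, DF = 0.761518, PV = 4.797566
  t = 6.0000: CF_t = 6.300000, DF = 0.721135, PV = 4.543150
  t = 7.0000: CF_t = 6.300000, DF = 0.682893, PV = 4.302225
  t = 8.0000: CF_t = 6.300000, DF = 0.646679, PV = 4.074077
  t = 9.0000: CF_t = 6.300000, DF = 0.612385, PV = 3.858027
  t = 10.0000: CF_t = 106.300000, DF = 0.579910, PV = 61.644464
Price P = sum_t PV_t = 105.251121
First compute Macaulay numerator sum_t t * PV_t:
  t * PV_t at t = 1.0000: 5.965909
  t * PV_t at t = 2.0000: 11.299070
  t * PV_t at t = 3.0000: 16.049816
  t * PV_t at t = 4.0000: 20.264919
  t * PV_t at t = 5.0000: 23.987830
  t * PV_t at t = 6.0000: 27.258898
  t * PV_t at t = 7.0000: 30.115575
  t * PV_t at t = 8.0000: 32.592614
  t * PV_t at t = 9.0000: 34.722245
  t * PV_t at t = 10.0000: 616.444643
Macaulay duration D = 818.701518 / 105.251121 = 7.778554
Modified duration = D / (1 + y/m) = 7.778554 / (1 + 0.056000) = 7.366055

Answer: Modified duration = 7.3661


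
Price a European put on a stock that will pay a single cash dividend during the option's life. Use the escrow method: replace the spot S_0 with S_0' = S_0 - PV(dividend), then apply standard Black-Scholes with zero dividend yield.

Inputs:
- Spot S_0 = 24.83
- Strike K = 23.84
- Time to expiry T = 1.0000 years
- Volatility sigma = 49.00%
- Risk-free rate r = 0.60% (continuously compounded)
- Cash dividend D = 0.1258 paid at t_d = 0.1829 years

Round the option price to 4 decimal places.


PV(D) = D * exp(-r * t_d) = 0.1258 * 0.99890320 = 0.12566202
S_0' = S_0 - PV(D) = 24.8300 - 0.12566202 = 24.70433798
d1 = (ln(S_0'/K) + (r + sigma^2/2)*T) / (sigma*sqrt(T)) = 0.32992656
d2 = d1 - sigma*sqrt(T) = -0.16007344
exp(-rT) = 0.99401796
N(-d1) = 0.37072773; N(-d2) = 0.56358839
P = K * exp(-rT) * N(-d2) - S_0' * N(-d1) = 23.8400 * 0.99401796 * 0.56358839 - 24.70433798 * 0.37072773 = 4.1970

Answer: Price = 4.1970


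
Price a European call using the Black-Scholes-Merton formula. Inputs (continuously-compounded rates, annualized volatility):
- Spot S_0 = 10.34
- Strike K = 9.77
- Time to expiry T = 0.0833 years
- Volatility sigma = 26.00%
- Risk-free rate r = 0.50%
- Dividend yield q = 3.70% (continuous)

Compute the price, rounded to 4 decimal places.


Answer: Price = 0.6462

Derivation:
d1 = (ln(S/K) + (r - q + 0.5*sigma^2) * T) / (sigma * sqrt(T)) = 0.75763522
d2 = d1 - sigma * sqrt(T) = 0.68259470
exp(-rT) = 0.99958359; exp(-qT) = 0.99692264
C = S_0 * exp(-qT) * N(d1) - K * exp(-rT) * N(d2)
N(d1) = 0.77566531; N(d2) = 0.75256851
C = 10.3400 * 0.99692264 * 0.77566531 - 9.7700 * 0.99958359 * 0.75256851 = 0.6462


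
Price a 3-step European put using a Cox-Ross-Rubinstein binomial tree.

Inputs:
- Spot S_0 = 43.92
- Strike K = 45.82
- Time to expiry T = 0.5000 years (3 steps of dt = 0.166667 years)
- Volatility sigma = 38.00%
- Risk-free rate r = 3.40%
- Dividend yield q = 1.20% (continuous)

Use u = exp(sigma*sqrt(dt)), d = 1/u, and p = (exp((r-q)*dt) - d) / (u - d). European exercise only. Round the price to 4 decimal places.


dt = T/N = 0.166667
u = exp(sigma*sqrt(dt)) = 1.167815; d = 1/u = 0.856300
p = (exp((r-q)*dt) - d) / (u - d) = 0.473086
Discount per step: exp(-r*dt) = 0.994349
Stock lattice S(k, i) with i counting down-moves:
  k=0: S(0,0) = 43.9200
  k=1: S(1,0) = 51.2904; S(1,1) = 37.6087
  k=2: S(2,0) = 59.8977; S(2,1) = 43.9200; S(2,2) = 32.2043
  k=3: S(3,0) = 69.9495; S(3,1) = 51.2904; S(3,2) = 37.6087; S(3,3) = 27.5766
Terminal payoffs V(N, i) = max(K - S_T, 0):
  V(3,0) = 0.000000; V(3,1) = 0.000000; V(3,2) = 8.211298; V(3,3) = 18.243423
Backward induction: V(k, i) = exp(-r*dt) * [p * V(k+1, i) + (1-p) * V(k+1, i+1)].
  V(2,0) = exp(-r*dt) * [p*0.000000 + (1-p)*0.000000] = 0.000000
  V(2,1) = exp(-r*dt) * [p*0.000000 + (1-p)*8.211298] = 4.302199
  V(2,2) = exp(-r*dt) * [p*8.211298 + (1-p)*18.243423] = 13.421096
  V(1,0) = exp(-r*dt) * [p*0.000000 + (1-p)*4.302199] = 2.254079
  V(1,1) = exp(-r*dt) * [p*4.302199 + (1-p)*13.421096] = 9.055612
  V(0,0) = exp(-r*dt) * [p*2.254079 + (1-p)*9.055612] = 5.804914

Answer: Price = V(0,0) = 5.8049


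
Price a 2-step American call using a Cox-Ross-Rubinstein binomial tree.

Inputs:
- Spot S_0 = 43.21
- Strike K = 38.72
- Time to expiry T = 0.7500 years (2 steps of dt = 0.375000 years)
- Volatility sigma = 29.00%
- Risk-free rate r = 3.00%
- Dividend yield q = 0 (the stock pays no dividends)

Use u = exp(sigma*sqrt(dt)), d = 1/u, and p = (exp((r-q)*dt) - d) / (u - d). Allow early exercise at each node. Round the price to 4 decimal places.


Answer: Price = V(0,0) = 7.5166

Derivation:
dt = T/N = 0.375000
u = exp(sigma*sqrt(dt)) = 1.194333; d = 1/u = 0.837287
p = (exp((r-q)*dt) - d) / (u - d) = 0.487406
Discount per step: exp(-r*dt) = 0.988813
Stock lattice S(k, i) with i counting down-moves:
  k=0: S(0,0) = 43.2100
  k=1: S(1,0) = 51.6071; S(1,1) = 36.1792
  k=2: S(2,0) = 61.6361; S(2,1) = 43.2100; S(2,2) = 30.2924
Terminal payoffs V(N, i) = max(S_T - K, 0):
  V(2,0) = 22.916114; V(2,1) = 4.490000; V(2,2) = 0.000000
Backward induction: V(k, i) = exp(-r*dt) * [p * V(k+1, i) + (1-p) * V(k+1, i+1)]; then take max(V_cont, immediate exercise) for American.
  V(1,0) = exp(-r*dt) * [p*22.916114 + (1-p)*4.490000] = 13.320295; exercise = 12.887136; V(1,0) = max -> 13.320295
  V(1,1) = exp(-r*dt) * [p*4.490000 + (1-p)*0.000000] = 2.163970; exercise = 0.000000; V(1,1) = max -> 2.163970
  V(0,0) = exp(-r*dt) * [p*13.320295 + (1-p)*2.163970] = 7.516588; exercise = 4.490000; V(0,0) = max -> 7.516588


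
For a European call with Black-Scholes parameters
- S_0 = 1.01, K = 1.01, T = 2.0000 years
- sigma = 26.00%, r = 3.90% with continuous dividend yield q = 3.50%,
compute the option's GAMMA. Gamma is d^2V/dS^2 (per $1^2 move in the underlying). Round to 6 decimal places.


Answer: Gamma = 0.980664

Derivation:
d1 = 0.2056048948; d2 = -0.1620906314
phi(d1) = 0.3905984536; exp(-qT) = 0.9323938199; exp(-rT) = 0.9249644265
Gamma = exp(-qT) * phi(d1) / (S * sigma * sqrt(T)) = 0.9323938199 * 0.3905984536 / (1.0100 * 0.2600 * 1.4142135624) = 0.980664


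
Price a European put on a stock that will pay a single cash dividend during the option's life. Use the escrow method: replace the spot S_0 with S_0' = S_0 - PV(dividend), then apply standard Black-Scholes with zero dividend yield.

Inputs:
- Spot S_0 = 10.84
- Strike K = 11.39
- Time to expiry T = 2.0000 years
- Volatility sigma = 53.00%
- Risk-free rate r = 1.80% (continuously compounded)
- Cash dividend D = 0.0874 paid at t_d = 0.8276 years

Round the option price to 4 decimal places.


PV(D) = D * exp(-r * t_d) = 0.0874 * 0.98521361 = 0.08610767
S_0' = S_0 - PV(D) = 10.8400 - 0.08610767 = 10.75389233
d1 = (ln(S_0'/K) + (r + sigma^2/2)*T) / (sigma*sqrt(T)) = 0.34612475
d2 = d1 - sigma*sqrt(T) = -0.40340844
exp(-rT) = 0.96464029
N(-d1) = 0.36462448; N(-d2) = 0.65667611
P = K * exp(-rT) * N(-d2) - S_0' * N(-d1) = 11.3900 * 0.96464029 * 0.65667611 - 10.75389233 * 0.36462448 = 3.2939

Answer: Price = 3.2939


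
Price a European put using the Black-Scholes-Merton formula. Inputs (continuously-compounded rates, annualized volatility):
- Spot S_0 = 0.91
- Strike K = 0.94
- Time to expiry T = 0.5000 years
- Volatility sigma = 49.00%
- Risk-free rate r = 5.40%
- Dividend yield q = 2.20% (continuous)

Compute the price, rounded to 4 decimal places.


d1 = (ln(S/K) + (r - q + 0.5*sigma^2) * T) / (sigma * sqrt(T)) = 0.12580649
d2 = d1 - sigma * sqrt(T) = -0.22067583
exp(-rT) = 0.97336124; exp(-qT) = 0.98906028
P = K * exp(-rT) * N(-d2) - S_0 * exp(-qT) * N(-d1)
N(-d1) = 0.44994255; N(-d2) = 0.58732758
P = 0.9400 * 0.97336124 * 0.58732758 - 0.9100 * 0.98906028 * 0.44994255 = 0.1324

Answer: Price = 0.1324


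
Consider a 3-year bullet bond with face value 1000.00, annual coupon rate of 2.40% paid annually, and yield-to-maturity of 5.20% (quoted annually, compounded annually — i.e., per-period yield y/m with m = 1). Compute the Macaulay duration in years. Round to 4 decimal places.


Coupon per period c = face * coupon_rate / m = 24.000000
Periods per year m = 1; per-period yield y/m = 0.052000
Number of cashflows N = 3
Cashflows (t years, CF_t, discount factor 1/(1+y/m)^(m*t), PV):
  t = 1.0000: CF_t = 24.000000, DF = 0.950570, PV = 22.813688
  t = 2.0000: CF_t = 24.000000, DF = 0.903584, PV = 21.686015
  t = 3.0000: CF_t = 1024.000000, DF = 0.858920, PV = 879.534212
Price P = sum_t PV_t = 924.033915
Macaulay numerator sum_t t * PV_t:
  t * PV_t at t = 1.0000: 22.813688
  t * PV_t at t = 2.0000: 43.372031
  t * PV_t at t = 3.0000: 2638.602636
Macaulay duration D = (sum_t t * PV_t) / P = 2704.788355 / 924.033915 = 2.927153

Answer: Macaulay duration = 2.9272 years


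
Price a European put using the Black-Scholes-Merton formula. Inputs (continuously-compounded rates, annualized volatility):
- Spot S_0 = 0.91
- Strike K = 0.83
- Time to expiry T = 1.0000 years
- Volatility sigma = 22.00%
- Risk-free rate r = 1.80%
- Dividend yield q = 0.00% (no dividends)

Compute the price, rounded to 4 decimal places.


d1 = (ln(S/K) + (r - q + 0.5*sigma^2) * T) / (sigma * sqrt(T)) = 0.61008590
d2 = d1 - sigma * sqrt(T) = 0.39008590
exp(-rT) = 0.98216103; exp(-qT) = 1.00000000
P = K * exp(-rT) * N(-d2) - S_0 * exp(-qT) * N(-d1)
N(-d1) = 0.27090245; N(-d2) = 0.34823651
P = 0.8300 * 0.98216103 * 0.34823651 - 0.9100 * 1.00000000 * 0.27090245 = 0.0374

Answer: Price = 0.0374


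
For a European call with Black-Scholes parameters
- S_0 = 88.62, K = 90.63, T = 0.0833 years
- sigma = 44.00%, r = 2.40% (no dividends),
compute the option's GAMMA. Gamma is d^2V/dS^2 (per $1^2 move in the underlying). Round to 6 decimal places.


d1 = -0.0973692206; d2 = -0.2243608738
phi(d1) = 0.3970556167; exp(-qT) = 1.0000000000; exp(-rT) = 0.9980027971
Gamma = exp(-qT) * phi(d1) / (S * sigma * sqrt(T)) = 1.0000000000 * 0.3970556167 / (88.6200 * 0.4400 * 0.2886173938) = 0.035281

Answer: Gamma = 0.035281


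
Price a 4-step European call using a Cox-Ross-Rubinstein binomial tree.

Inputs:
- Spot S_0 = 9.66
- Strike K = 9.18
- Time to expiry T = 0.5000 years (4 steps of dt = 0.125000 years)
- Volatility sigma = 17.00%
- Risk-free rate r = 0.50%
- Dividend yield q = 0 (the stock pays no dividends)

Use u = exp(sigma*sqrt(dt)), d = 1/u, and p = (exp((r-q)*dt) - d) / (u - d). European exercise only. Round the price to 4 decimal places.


dt = T/N = 0.125000
u = exp(sigma*sqrt(dt)) = 1.061947; d = 1/u = 0.941667
p = (exp((r-q)*dt) - d) / (u - d) = 0.490176
Discount per step: exp(-r*dt) = 0.999375
Stock lattice S(k, i) with i counting down-moves:
  k=0: S(0,0) = 9.6600
  k=1: S(1,0) = 10.2584; S(1,1) = 9.0965
  k=2: S(2,0) = 10.8939; S(2,1) = 9.6600; S(2,2) = 8.5659
  k=3: S(3,0) = 11.5687; S(3,1) = 10.2584; S(3,2) = 9.0965; S(3,3) = 8.0662
  k=4: S(4,0) = 12.2854; S(4,1) = 10.8939; S(4,2) = 9.6600; S(4,3) = 8.5659; S(4,4) = 7.5957
Terminal payoffs V(N, i) = max(S_T - K, 0):
  V(4,0) = 3.105380; V(4,1) = 1.713887; V(4,2) = 0.480000; V(4,3) = 0.000000; V(4,4) = 0.000000
Backward induction: V(k, i) = exp(-r*dt) * [p * V(k+1, i) + (1-p) * V(k+1, i+1)].
  V(3,0) = exp(-r*dt) * [p*3.105380 + (1-p)*1.713887] = 2.394467
  V(3,1) = exp(-r*dt) * [p*1.713887 + (1-p)*0.480000] = 1.084144
  V(3,2) = exp(-r*dt) * [p*0.480000 + (1-p)*0.000000] = 0.235138
  V(3,3) = exp(-r*dt) * [p*0.000000 + (1-p)*0.000000] = 0.000000
  V(2,0) = exp(-r*dt) * [p*2.394467 + (1-p)*1.084144] = 1.725355
  V(2,1) = exp(-r*dt) * [p*1.084144 + (1-p)*0.235138] = 0.650894
  V(2,2) = exp(-r*dt) * [p*0.235138 + (1-p)*0.000000] = 0.115187
  V(1,0) = exp(-r*dt) * [p*1.725355 + (1-p)*0.650894] = 1.176833
  V(1,1) = exp(-r*dt) * [p*0.650894 + (1-p)*0.115187] = 0.377542
  V(0,0) = exp(-r*dt) * [p*1.176833 + (1-p)*0.377542] = 0.768855

Answer: Price = V(0,0) = 0.7689


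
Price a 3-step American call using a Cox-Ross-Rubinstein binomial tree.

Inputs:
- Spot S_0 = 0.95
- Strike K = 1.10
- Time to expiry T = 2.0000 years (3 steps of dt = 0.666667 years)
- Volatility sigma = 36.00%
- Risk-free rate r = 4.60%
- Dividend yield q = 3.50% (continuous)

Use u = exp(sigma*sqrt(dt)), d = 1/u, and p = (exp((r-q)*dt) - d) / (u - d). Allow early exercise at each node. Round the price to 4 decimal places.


Answer: Price = V(0,0) = 0.1453

Derivation:
dt = T/N = 0.666667
u = exp(sigma*sqrt(dt)) = 1.341702; d = 1/u = 0.745322
p = (exp((r-q)*dt) - d) / (u - d) = 0.439381
Discount per step: exp(-r*dt) = 0.969799
Stock lattice S(k, i) with i counting down-moves:
  k=0: S(0,0) = 0.9500
  k=1: S(1,0) = 1.2746; S(1,1) = 0.7081
  k=2: S(2,0) = 1.7102; S(2,1) = 0.9500; S(2,2) = 0.5277
  k=3: S(3,0) = 2.2945; S(3,1) = 1.2746; S(3,2) = 0.7081; S(3,3) = 0.3933
Terminal payoffs V(N, i) = max(S_T - K, 0):
  V(3,0) = 1.194518; V(3,1) = 0.174617; V(3,2) = 0.000000; V(3,3) = 0.000000
Backward induction: V(k, i) = exp(-r*dt) * [p * V(k+1, i) + (1-p) * V(k+1, i+1)]; then take max(V_cont, immediate exercise) for American.
  V(2,0) = exp(-r*dt) * [p*1.194518 + (1-p)*0.174617] = 0.603935; exercise = 0.610155; V(2,0) = max -> 0.610155
  V(2,1) = exp(-r*dt) * [p*0.174617 + (1-p)*0.000000] = 0.074406; exercise = 0.000000; V(2,1) = max -> 0.074406
  V(2,2) = exp(-r*dt) * [p*0.000000 + (1-p)*0.000000] = 0.000000; exercise = 0.000000; V(2,2) = max -> 0.000000
  V(1,0) = exp(-r*dt) * [p*0.610155 + (1-p)*0.074406] = 0.300448; exercise = 0.174617; V(1,0) = max -> 0.300448
  V(1,1) = exp(-r*dt) * [p*0.074406 + (1-p)*0.000000] = 0.031705; exercise = 0.000000; V(1,1) = max -> 0.031705
  V(0,0) = exp(-r*dt) * [p*0.300448 + (1-p)*0.031705] = 0.145262; exercise = 0.000000; V(0,0) = max -> 0.145262


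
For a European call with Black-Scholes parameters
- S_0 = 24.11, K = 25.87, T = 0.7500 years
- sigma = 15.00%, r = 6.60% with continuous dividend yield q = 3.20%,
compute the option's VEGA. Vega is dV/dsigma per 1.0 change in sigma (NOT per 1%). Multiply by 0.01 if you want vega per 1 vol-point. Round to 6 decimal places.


Answer: Vega = 7.817229

Derivation:
d1 = -0.2811295823; d2 = -0.4110333929
phi(d1) = 0.3834847385; exp(-qT) = 0.9762857098; exp(-rT) = 0.9517051581
Vega = S * exp(-qT) * phi(d1) * sqrt(T) = 24.1100 * 0.9762857098 * 0.3834847385 * 0.8660254038 = 7.817229


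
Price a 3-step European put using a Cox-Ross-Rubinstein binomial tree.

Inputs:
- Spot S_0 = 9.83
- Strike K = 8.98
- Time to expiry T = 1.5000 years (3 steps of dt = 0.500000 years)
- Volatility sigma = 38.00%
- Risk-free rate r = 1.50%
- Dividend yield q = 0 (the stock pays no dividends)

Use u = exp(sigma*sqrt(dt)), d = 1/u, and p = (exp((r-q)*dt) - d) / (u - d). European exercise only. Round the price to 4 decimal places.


dt = T/N = 0.500000
u = exp(sigma*sqrt(dt)) = 1.308263; d = 1/u = 0.764372
p = (exp((r-q)*dt) - d) / (u - d) = 0.447067
Discount per step: exp(-r*dt) = 0.992528
Stock lattice S(k, i) with i counting down-moves:
  k=0: S(0,0) = 9.8300
  k=1: S(1,0) = 12.8602; S(1,1) = 7.5138
  k=2: S(2,0) = 16.8246; S(2,1) = 9.8300; S(2,2) = 5.7433
  k=3: S(3,0) = 22.0110; S(3,1) = 12.8602; S(3,2) = 7.5138; S(3,3) = 4.3900
Terminal payoffs V(N, i) = max(K - S_T, 0):
  V(3,0) = 0.000000; V(3,1) = 0.000000; V(3,2) = 1.466222; V(3,3) = 4.589965
Backward induction: V(k, i) = exp(-r*dt) * [p * V(k+1, i) + (1-p) * V(k+1, i+1)].
  V(2,0) = exp(-r*dt) * [p*0.000000 + (1-p)*0.000000] = 0.000000
  V(2,1) = exp(-r*dt) * [p*0.000000 + (1-p)*1.466222] = 0.804664
  V(2,2) = exp(-r*dt) * [p*1.466222 + (1-p)*4.589965] = 3.169580
  V(1,0) = exp(-r*dt) * [p*0.000000 + (1-p)*0.804664] = 0.441601
  V(1,1) = exp(-r*dt) * [p*0.804664 + (1-p)*3.169580] = 2.096520
  V(0,0) = exp(-r*dt) * [p*0.441601 + (1-p)*2.096520] = 1.346522

Answer: Price = V(0,0) = 1.3465


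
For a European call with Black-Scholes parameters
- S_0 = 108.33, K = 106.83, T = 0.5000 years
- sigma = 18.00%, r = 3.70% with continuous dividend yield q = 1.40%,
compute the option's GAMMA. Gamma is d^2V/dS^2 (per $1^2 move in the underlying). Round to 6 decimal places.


Answer: Gamma = 0.027751

Derivation:
d1 = 0.2635413529; d2 = 0.1362621323
phi(d1) = 0.3853259978; exp(-qT) = 0.9930244429; exp(-rT) = 0.9816700746
Gamma = exp(-qT) * phi(d1) / (S * sigma * sqrt(T)) = 0.9930244429 * 0.3853259978 / (108.3300 * 0.1800 * 0.7071067812) = 0.027751


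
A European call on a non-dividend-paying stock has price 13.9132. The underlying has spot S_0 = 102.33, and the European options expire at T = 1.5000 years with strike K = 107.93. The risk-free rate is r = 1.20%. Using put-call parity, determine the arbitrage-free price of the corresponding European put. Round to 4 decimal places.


Put-call parity: C - P = S_0 * exp(-qT) - K * exp(-rT).
S_0 * exp(-qT) = 102.3300 * 1.00000000 = 102.33000000
K * exp(-rT) = 107.9300 * 0.98216103 = 106.00464022
P = C - S*exp(-qT) + K*exp(-rT)
P = 13.9132 - 102.33000000 + 106.00464022 = 17.5878

Answer: Put price = 17.5878


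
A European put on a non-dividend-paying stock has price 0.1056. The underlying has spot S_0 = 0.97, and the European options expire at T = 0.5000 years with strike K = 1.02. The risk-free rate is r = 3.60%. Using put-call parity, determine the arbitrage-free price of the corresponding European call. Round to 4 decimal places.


Put-call parity: C - P = S_0 * exp(-qT) - K * exp(-rT).
S_0 * exp(-qT) = 0.9700 * 1.00000000 = 0.97000000
K * exp(-rT) = 1.0200 * 0.98216103 = 1.00180425
C = P + S*exp(-qT) - K*exp(-rT)
C = 0.1056 + 0.97000000 - 1.00180425 = 0.0738

Answer: Call price = 0.0738


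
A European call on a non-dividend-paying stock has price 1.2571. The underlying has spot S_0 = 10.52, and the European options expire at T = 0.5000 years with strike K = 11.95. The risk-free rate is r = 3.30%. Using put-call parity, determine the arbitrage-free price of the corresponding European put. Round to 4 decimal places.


Answer: Put price = 2.4915

Derivation:
Put-call parity: C - P = S_0 * exp(-qT) - K * exp(-rT).
S_0 * exp(-qT) = 10.5200 * 1.00000000 = 10.52000000
K * exp(-rT) = 11.9500 * 0.98363538 = 11.75444278
P = C - S*exp(-qT) + K*exp(-rT)
P = 1.2571 - 10.52000000 + 11.75444278 = 2.4915


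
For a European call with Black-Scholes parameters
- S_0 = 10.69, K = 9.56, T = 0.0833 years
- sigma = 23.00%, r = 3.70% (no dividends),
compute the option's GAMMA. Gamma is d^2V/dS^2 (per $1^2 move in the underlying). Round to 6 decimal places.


Answer: Gamma = 0.118916

Derivation:
d1 = 1.7626221259; d2 = 1.6962401254
phi(d1) = 0.0843857346; exp(-qT) = 1.0000000000; exp(-rT) = 0.9969226448
Gamma = exp(-qT) * phi(d1) / (S * sigma * sqrt(T)) = 1.0000000000 * 0.0843857346 / (10.6900 * 0.2300 * 0.2886173938) = 0.118916


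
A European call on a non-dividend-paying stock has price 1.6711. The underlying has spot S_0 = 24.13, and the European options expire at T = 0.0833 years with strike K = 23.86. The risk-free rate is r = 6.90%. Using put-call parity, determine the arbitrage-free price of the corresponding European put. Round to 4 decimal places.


Answer: Put price = 1.2644

Derivation:
Put-call parity: C - P = S_0 * exp(-qT) - K * exp(-rT).
S_0 * exp(-qT) = 24.1300 * 1.00000000 = 24.13000000
K * exp(-rT) = 23.8600 * 0.99426879 = 23.72325324
P = C - S*exp(-qT) + K*exp(-rT)
P = 1.6711 - 24.13000000 + 23.72325324 = 1.2644


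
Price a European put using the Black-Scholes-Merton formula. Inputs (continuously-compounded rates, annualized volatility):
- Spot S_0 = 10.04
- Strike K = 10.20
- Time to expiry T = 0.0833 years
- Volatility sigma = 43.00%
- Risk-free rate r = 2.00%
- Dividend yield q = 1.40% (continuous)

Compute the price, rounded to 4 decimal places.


d1 = (ln(S/K) + (r - q + 0.5*sigma^2) * T) / (sigma * sqrt(T)) = -0.06131656
d2 = d1 - sigma * sqrt(T) = -0.18542204
exp(-rT) = 0.99833539; exp(-qT) = 0.99883448
P = K * exp(-rT) * N(-d2) - S_0 * exp(-qT) * N(-d1)
N(-d1) = 0.52444645; N(-d2) = 0.57355099
P = 10.2000 * 0.99833539 * 0.57355099 - 10.0400 * 0.99883448 * 0.52444645 = 0.5812

Answer: Price = 0.5812


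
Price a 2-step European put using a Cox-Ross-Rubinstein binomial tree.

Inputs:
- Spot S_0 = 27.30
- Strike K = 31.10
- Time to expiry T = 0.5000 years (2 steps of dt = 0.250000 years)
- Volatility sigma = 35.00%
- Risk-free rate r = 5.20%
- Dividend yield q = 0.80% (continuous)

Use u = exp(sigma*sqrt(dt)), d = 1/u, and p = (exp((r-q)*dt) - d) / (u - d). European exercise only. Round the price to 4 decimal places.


Answer: Price = V(0,0) = 4.8822

Derivation:
dt = T/N = 0.250000
u = exp(sigma*sqrt(dt)) = 1.191246; d = 1/u = 0.839457
p = (exp((r-q)*dt) - d) / (u - d) = 0.487803
Discount per step: exp(-r*dt) = 0.987084
Stock lattice S(k, i) with i counting down-moves:
  k=0: S(0,0) = 27.3000
  k=1: S(1,0) = 32.5210; S(1,1) = 22.9172
  k=2: S(2,0) = 38.7405; S(2,1) = 27.3000; S(2,2) = 19.2380
Terminal payoffs V(N, i) = max(K - S_T, 0):
  V(2,0) = 0.000000; V(2,1) = 3.800000; V(2,2) = 11.862015
Backward induction: V(k, i) = exp(-r*dt) * [p * V(k+1, i) + (1-p) * V(k+1, i+1)].
  V(1,0) = exp(-r*dt) * [p*0.000000 + (1-p)*3.800000] = 1.921211
  V(1,1) = exp(-r*dt) * [p*3.800000 + (1-p)*11.862015] = 7.826928
  V(0,0) = exp(-r*dt) * [p*1.921211 + (1-p)*7.826928] = 4.882221


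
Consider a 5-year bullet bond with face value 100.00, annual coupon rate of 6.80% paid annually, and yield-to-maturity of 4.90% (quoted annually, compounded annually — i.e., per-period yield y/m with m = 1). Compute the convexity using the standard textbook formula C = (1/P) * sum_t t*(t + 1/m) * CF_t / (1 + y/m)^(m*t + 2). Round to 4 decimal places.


Coupon per period c = face * coupon_rate / m = 6.800000
Periods per year m = 1; per-period yield y/m = 0.049000
Number of cashflows N = 5
Cashflows (t years, CF_t, discount factor 1/(1+y/m)^(m*t), PV):
  t = 1.0000: CF_t = 6.800000, DF = 0.953289, PV = 6.482364
  t = 2.0000: CF_t = 6.800000, DF = 0.908760, PV = 6.179565
  t = 3.0000: CF_t = 6.800000, DF = 0.866310, PV = 5.890911
  t = 4.0000: CF_t = 6.800000, DF = 0.825844, PV = 5.615740
  t = 5.0000: CF_t = 106.800000, DF = 0.787268, PV = 84.080215
Price P = sum_t PV_t = 108.248795
Convexity numerator sum_t t*(t + 1/m) * CF_t / (1+y/m)^(m*t + 2):
  t = 1.0000: term = 11.781822
  t = 2.0000: term = 33.694437
  t = 3.0000: term = 64.241063
  t = 4.0000: term = 102.067148
  t = 5.0000: term = 2292.261130
Convexity = (1/P) * sum = 2504.045600 / 108.248795 = 23.132319

Answer: Convexity = 23.1323


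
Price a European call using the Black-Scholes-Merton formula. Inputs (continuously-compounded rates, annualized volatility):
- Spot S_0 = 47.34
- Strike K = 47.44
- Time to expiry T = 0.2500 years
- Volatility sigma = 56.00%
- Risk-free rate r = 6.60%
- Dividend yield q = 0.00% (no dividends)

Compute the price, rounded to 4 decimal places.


d1 = (ln(S/K) + (r - q + 0.5*sigma^2) * T) / (sigma * sqrt(T)) = 0.19139232
d2 = d1 - sigma * sqrt(T) = -0.08860768
exp(-rT) = 0.98363538; exp(-qT) = 1.00000000
C = S_0 * exp(-qT) * N(d1) - K * exp(-rT) * N(d2)
N(d1) = 0.57589088; N(d2) = 0.46469685
C = 47.3400 * 1.00000000 * 0.57589088 - 47.4400 * 0.98363538 * 0.46469685 = 5.5782

Answer: Price = 5.5782


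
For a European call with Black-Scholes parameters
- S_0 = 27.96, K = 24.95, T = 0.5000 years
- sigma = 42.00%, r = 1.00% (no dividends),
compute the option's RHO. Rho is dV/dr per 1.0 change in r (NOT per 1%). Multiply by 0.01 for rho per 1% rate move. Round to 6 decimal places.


d1 = 0.5488532368; d2 = 0.2518683887
phi(d1) = 0.3431599991; exp(-qT) = 1.0000000000; exp(-rT) = 0.9950124792
N(d2) = 0.5994286029
Rho = K*T*exp(-rT)*N(d2) = 24.9500 * 0.5000 * 0.9950124792 * 0.5994286029 = 7.440576

Answer: Rho = 7.440576


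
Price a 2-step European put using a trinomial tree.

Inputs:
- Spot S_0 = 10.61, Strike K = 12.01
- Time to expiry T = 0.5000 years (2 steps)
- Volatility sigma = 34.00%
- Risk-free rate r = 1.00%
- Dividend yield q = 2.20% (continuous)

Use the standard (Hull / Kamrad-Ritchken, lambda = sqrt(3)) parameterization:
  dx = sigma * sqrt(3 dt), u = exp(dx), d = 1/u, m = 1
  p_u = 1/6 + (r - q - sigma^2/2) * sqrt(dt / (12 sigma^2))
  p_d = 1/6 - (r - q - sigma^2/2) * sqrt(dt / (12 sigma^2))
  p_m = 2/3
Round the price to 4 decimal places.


Answer: Price = V(0,0) = 1.9981

Derivation:
dt = T/N = 0.250000; dx = sigma*sqrt(3*dt) = 0.294449
u = exp(dx) = 1.342386; d = 1/u = 0.744942
p_u = 0.137035, p_m = 0.666667, p_d = 0.196298
Discount per step: exp(-r*dt) = 0.997503
Stock lattice S(k, j) with j the centered position index:
  k=0: S(0,+0) = 10.6100
  k=1: S(1,-1) = 7.9038; S(1,+0) = 10.6100; S(1,+1) = 14.2427
  k=2: S(2,-2) = 5.8879; S(2,-1) = 7.9038; S(2,+0) = 10.6100; S(2,+1) = 14.2427; S(2,+2) = 19.1192
Terminal payoffs V(N, j) = max(K - S_T, 0):
  V(2,-2) = 6.122098; V(2,-1) = 4.106163; V(2,+0) = 1.400000; V(2,+1) = 0.000000; V(2,+2) = 0.000000
Backward induction: V(k, j) = exp(-r*dt) * [p_u * V(k+1, j+1) + p_m * V(k+1, j) + p_d * V(k+1, j-1)]
  V(1,-1) = exp(-r*dt) * [p_u*1.400000 + p_m*4.106163 + p_d*6.122098] = 4.120734
  V(1,+0) = exp(-r*dt) * [p_u*0.000000 + p_m*1.400000 + p_d*4.106163] = 1.735023
  V(1,+1) = exp(-r*dt) * [p_u*0.000000 + p_m*0.000000 + p_d*1.400000] = 0.274131
  V(0,+0) = exp(-r*dt) * [p_u*0.274131 + p_m*1.735023 + p_d*4.120734] = 1.998139


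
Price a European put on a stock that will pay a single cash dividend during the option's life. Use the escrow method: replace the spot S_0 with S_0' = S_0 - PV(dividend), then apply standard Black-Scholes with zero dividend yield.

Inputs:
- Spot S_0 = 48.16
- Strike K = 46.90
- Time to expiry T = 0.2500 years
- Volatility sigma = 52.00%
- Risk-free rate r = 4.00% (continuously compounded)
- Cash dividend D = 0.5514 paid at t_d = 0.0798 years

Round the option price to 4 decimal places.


PV(D) = D * exp(-r * t_d) = 0.5514 * 0.99681309 = 0.54964274
S_0' = S_0 - PV(D) = 48.1600 - 0.54964274 = 47.61035726
d1 = (ln(S_0'/K) + (r + sigma^2/2)*T) / (sigma*sqrt(T)) = 0.22627943
d2 = d1 - sigma*sqrt(T) = -0.03372057
exp(-rT) = 0.99004983
N(-d1) = 0.41049205; N(-d2) = 0.51345001
P = K * exp(-rT) * N(-d2) - S_0' * N(-d1) = 46.9000 * 0.99004983 * 0.51345001 - 47.61035726 * 0.41049205 = 4.2975

Answer: Price = 4.2975


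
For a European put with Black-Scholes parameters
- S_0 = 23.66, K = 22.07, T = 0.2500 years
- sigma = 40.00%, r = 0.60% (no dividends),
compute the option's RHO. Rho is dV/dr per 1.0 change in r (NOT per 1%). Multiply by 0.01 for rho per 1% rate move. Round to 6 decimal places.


d1 = 0.4553331914; d2 = 0.2553331914
phi(d1) = 0.3596576433; exp(-qT) = 1.0000000000; exp(-rT) = 0.9985011244
N(-d2) = 0.3992328831
Rho = -K*T*exp(-rT)*N(-d2) = -22.0700 * 0.2500 * 0.9985011244 * 0.3992328831 = -2.199466

Answer: Rho = -2.199466


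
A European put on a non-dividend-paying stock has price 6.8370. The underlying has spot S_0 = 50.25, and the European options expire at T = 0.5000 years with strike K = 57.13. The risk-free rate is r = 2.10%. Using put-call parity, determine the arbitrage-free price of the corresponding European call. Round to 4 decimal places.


Answer: Call price = 0.5537

Derivation:
Put-call parity: C - P = S_0 * exp(-qT) - K * exp(-rT).
S_0 * exp(-qT) = 50.2500 * 1.00000000 = 50.25000000
K * exp(-rT) = 57.1300 * 0.98955493 = 56.53327330
C = P + S*exp(-qT) - K*exp(-rT)
C = 6.8370 + 50.25000000 - 56.53327330 = 0.5537


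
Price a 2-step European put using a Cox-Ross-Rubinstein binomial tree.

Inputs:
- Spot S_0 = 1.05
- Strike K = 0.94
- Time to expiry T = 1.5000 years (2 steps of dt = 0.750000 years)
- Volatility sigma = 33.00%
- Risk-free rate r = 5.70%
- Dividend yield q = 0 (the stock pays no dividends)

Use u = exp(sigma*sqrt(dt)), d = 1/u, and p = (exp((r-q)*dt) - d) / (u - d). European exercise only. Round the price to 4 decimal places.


dt = T/N = 0.750000
u = exp(sigma*sqrt(dt)) = 1.330811; d = 1/u = 0.751422
p = (exp((r-q)*dt) - d) / (u - d) = 0.504420
Discount per step: exp(-r*dt) = 0.958151
Stock lattice S(k, i) with i counting down-moves:
  k=0: S(0,0) = 1.0500
  k=1: S(1,0) = 1.3974; S(1,1) = 0.7890
  k=2: S(2,0) = 1.8596; S(2,1) = 1.0500; S(2,2) = 0.5929
Terminal payoffs V(N, i) = max(K - S_T, 0):
  V(2,0) = 0.000000; V(2,1) = 0.000000; V(2,2) = 0.347134
Backward induction: V(k, i) = exp(-r*dt) * [p * V(k+1, i) + (1-p) * V(k+1, i+1)].
  V(1,0) = exp(-r*dt) * [p*0.000000 + (1-p)*0.000000] = 0.000000
  V(1,1) = exp(-r*dt) * [p*0.000000 + (1-p)*0.347134] = 0.164833
  V(0,0) = exp(-r*dt) * [p*0.000000 + (1-p)*0.164833] = 0.078270

Answer: Price = V(0,0) = 0.0783


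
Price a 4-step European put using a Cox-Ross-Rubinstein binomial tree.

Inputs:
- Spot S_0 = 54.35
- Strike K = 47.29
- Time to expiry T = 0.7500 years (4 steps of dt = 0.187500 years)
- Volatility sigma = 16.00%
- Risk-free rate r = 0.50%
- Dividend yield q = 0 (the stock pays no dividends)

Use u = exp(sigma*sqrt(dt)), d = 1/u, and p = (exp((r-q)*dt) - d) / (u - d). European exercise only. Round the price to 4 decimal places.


dt = T/N = 0.187500
u = exp(sigma*sqrt(dt)) = 1.071738; d = 1/u = 0.933063
p = (exp((r-q)*dt) - d) / (u - d) = 0.489450
Discount per step: exp(-r*dt) = 0.999063
Stock lattice S(k, i) with i counting down-moves:
  k=0: S(0,0) = 54.3500
  k=1: S(1,0) = 58.2490; S(1,1) = 50.7120
  k=2: S(2,0) = 62.4277; S(2,1) = 54.3500; S(2,2) = 47.3175
  k=3: S(3,0) = 66.9061; S(3,1) = 58.2490; S(3,2) = 50.7120; S(3,3) = 44.1502
  k=4: S(4,0) = 71.7059; S(4,1) = 62.4277; S(4,2) = 54.3500; S(4,3) = 47.3175; S(4,4) = 41.1950
Terminal payoffs V(N, i) = max(K - S_T, 0):
  V(4,0) = 0.000000; V(4,1) = 0.000000; V(4,2) = 0.000000; V(4,3) = 0.000000; V(4,4) = 6.095017
Backward induction: V(k, i) = exp(-r*dt) * [p * V(k+1, i) + (1-p) * V(k+1, i+1)].
  V(3,0) = exp(-r*dt) * [p*0.000000 + (1-p)*0.000000] = 0.000000
  V(3,1) = exp(-r*dt) * [p*0.000000 + (1-p)*0.000000] = 0.000000
  V(3,2) = exp(-r*dt) * [p*0.000000 + (1-p)*0.000000] = 0.000000
  V(3,3) = exp(-r*dt) * [p*0.000000 + (1-p)*6.095017] = 3.108895
  V(2,0) = exp(-r*dt) * [p*0.000000 + (1-p)*0.000000] = 0.000000
  V(2,1) = exp(-r*dt) * [p*0.000000 + (1-p)*0.000000] = 0.000000
  V(2,2) = exp(-r*dt) * [p*0.000000 + (1-p)*3.108895] = 1.585759
  V(1,0) = exp(-r*dt) * [p*0.000000 + (1-p)*0.000000] = 0.000000
  V(1,1) = exp(-r*dt) * [p*0.000000 + (1-p)*1.585759] = 0.808851
  V(0,0) = exp(-r*dt) * [p*0.000000 + (1-p)*0.808851] = 0.412572

Answer: Price = V(0,0) = 0.4126


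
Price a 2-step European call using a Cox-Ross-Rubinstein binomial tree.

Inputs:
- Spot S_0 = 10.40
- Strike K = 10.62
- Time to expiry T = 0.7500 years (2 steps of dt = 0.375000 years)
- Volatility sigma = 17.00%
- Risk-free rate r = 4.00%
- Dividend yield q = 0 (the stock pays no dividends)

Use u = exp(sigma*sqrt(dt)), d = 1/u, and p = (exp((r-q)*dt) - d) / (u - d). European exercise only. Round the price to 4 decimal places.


Answer: Price = V(0,0) = 0.6338

Derivation:
dt = T/N = 0.375000
u = exp(sigma*sqrt(dt)) = 1.109715; d = 1/u = 0.901132
p = (exp((r-q)*dt) - d) / (u - d) = 0.546454
Discount per step: exp(-r*dt) = 0.985112
Stock lattice S(k, i) with i counting down-moves:
  k=0: S(0,0) = 10.4000
  k=1: S(1,0) = 11.5410; S(1,1) = 9.3718
  k=2: S(2,0) = 12.8073; S(2,1) = 10.4000; S(2,2) = 8.4452
Terminal payoffs V(N, i) = max(S_T - K, 0):
  V(2,0) = 2.187263; V(2,1) = 0.000000; V(2,2) = 0.000000
Backward induction: V(k, i) = exp(-r*dt) * [p * V(k+1, i) + (1-p) * V(k+1, i+1)].
  V(1,0) = exp(-r*dt) * [p*2.187263 + (1-p)*0.000000] = 1.177443
  V(1,1) = exp(-r*dt) * [p*0.000000 + (1-p)*0.000000] = 0.000000
  V(0,0) = exp(-r*dt) * [p*1.177443 + (1-p)*0.000000] = 0.633839


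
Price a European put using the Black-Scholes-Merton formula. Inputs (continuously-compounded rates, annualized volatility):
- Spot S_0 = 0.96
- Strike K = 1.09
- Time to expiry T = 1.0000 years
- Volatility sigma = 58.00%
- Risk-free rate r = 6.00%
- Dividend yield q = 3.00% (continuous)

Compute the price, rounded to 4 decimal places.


d1 = (ln(S/K) + (r - q + 0.5*sigma^2) * T) / (sigma * sqrt(T)) = 0.12275915
d2 = d1 - sigma * sqrt(T) = -0.45724085
exp(-rT) = 0.94176453; exp(-qT) = 0.97044553
P = K * exp(-rT) * N(-d2) - S_0 * exp(-qT) * N(-d1)
N(-d1) = 0.45114891; N(-d2) = 0.67625103
P = 1.0900 * 0.94176453 * 0.67625103 - 0.9600 * 0.97044553 * 0.45114891 = 0.2739

Answer: Price = 0.2739


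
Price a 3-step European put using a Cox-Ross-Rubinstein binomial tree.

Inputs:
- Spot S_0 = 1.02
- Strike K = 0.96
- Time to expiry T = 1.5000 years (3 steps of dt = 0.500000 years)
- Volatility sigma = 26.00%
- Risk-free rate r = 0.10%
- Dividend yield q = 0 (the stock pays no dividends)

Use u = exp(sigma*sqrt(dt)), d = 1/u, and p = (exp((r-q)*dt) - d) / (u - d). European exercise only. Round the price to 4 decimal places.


dt = T/N = 0.500000
u = exp(sigma*sqrt(dt)) = 1.201833; d = 1/u = 0.832062
p = (exp((r-q)*dt) - d) / (u - d) = 0.455520
Discount per step: exp(-r*dt) = 0.999500
Stock lattice S(k, i) with i counting down-moves:
  k=0: S(0,0) = 1.0200
  k=1: S(1,0) = 1.2259; S(1,1) = 0.8487
  k=2: S(2,0) = 1.4733; S(2,1) = 1.0200; S(2,2) = 0.7062
  k=3: S(3,0) = 1.7706; S(3,1) = 1.2259; S(3,2) = 0.8487; S(3,3) = 0.5876
Terminal payoffs V(N, i) = max(K - S_T, 0):
  V(3,0) = 0.000000; V(3,1) = 0.000000; V(3,2) = 0.111296; V(3,3) = 0.372419
Backward induction: V(k, i) = exp(-r*dt) * [p * V(k+1, i) + (1-p) * V(k+1, i+1)].
  V(2,0) = exp(-r*dt) * [p*0.000000 + (1-p)*0.000000] = 0.000000
  V(2,1) = exp(-r*dt) * [p*0.000000 + (1-p)*0.111296] = 0.060568
  V(2,2) = exp(-r*dt) * [p*0.111296 + (1-p)*0.372419] = 0.253346
  V(1,0) = exp(-r*dt) * [p*0.000000 + (1-p)*0.060568] = 0.032962
  V(1,1) = exp(-r*dt) * [p*0.060568 + (1-p)*0.253346] = 0.165449
  V(0,0) = exp(-r*dt) * [p*0.032962 + (1-p)*0.165449] = 0.105046

Answer: Price = V(0,0) = 0.1050
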